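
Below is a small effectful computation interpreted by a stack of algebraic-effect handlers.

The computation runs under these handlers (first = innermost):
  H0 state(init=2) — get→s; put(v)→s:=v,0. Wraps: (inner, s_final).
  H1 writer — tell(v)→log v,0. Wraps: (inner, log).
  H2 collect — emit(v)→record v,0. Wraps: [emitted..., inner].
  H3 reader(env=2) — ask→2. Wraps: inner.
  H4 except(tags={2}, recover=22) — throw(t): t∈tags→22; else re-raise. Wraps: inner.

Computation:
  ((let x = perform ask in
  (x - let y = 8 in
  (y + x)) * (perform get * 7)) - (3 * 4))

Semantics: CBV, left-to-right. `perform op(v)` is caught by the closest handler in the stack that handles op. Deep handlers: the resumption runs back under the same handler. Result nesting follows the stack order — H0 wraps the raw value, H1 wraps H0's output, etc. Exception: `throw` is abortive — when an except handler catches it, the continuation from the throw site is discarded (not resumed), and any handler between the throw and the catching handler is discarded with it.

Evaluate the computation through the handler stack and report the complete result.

Answer: [((-124, 2), ())]

Evaluation trace:
ask @ H3 ⇒ 2
get @ H0 ⇒ 2
H0 returns (-124, 2)
H1 returns ((-124, 2), ())
H2 returns [((-124, 2), ())]
H3 returns [((-124, 2), ())]
H4 returns [((-124, 2), ())]
= [((-124, 2), ())]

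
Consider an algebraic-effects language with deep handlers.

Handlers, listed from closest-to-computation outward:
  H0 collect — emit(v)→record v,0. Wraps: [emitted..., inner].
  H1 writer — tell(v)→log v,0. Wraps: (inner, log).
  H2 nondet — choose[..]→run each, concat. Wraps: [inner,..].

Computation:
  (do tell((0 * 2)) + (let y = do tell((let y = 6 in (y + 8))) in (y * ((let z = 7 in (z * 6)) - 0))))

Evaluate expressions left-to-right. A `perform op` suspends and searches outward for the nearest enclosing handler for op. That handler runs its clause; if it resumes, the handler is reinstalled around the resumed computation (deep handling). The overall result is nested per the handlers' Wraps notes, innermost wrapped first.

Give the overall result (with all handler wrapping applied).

Answer: [([0], (0, 14))]

Step-by-step:
tell(0) @ H1 ⇒ log+=0
tell(14) @ H1 ⇒ log+=14
H0 returns [0]
H1 returns ([0], (0, 14))
H2 returns [([0], (0, 14))]
= [([0], (0, 14))]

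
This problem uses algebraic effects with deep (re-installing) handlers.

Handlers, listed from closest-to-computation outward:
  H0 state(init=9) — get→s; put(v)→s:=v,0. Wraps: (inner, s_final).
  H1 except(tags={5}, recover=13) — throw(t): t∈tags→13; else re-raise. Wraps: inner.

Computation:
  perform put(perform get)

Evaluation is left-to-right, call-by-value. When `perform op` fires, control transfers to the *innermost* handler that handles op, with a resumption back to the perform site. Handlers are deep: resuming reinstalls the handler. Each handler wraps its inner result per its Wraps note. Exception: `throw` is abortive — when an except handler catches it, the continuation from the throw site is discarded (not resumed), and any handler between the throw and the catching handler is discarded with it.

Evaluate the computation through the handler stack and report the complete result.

Working:
get @ H0 ⇒ 9
put(9) @ H0 ⇒ s:=9
H0 returns (0, 9)
H1 returns (0, 9)
= (0, 9)

Answer: (0, 9)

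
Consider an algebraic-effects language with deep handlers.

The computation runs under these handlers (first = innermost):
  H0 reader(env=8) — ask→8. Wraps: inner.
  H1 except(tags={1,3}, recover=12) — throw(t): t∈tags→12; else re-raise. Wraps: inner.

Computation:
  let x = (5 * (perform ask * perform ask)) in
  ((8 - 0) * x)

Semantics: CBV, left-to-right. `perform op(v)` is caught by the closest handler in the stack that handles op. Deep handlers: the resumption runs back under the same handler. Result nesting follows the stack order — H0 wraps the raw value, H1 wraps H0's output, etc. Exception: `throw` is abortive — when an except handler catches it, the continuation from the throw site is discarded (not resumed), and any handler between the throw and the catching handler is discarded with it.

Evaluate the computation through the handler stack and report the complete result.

Answer: 2560

Evaluation trace:
ask @ H0 ⇒ 8
ask @ H0 ⇒ 8
H0 returns 2560
H1 returns 2560
= 2560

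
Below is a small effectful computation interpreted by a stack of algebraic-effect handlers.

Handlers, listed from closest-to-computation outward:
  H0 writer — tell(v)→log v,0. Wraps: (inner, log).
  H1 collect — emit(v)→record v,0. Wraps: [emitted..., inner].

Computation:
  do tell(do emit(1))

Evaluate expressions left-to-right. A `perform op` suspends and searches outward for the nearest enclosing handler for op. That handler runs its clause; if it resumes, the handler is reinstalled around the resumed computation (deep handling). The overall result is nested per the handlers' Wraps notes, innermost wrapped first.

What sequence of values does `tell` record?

Evaluation trace:
emit(1) @ H1 ⇒ out+=1
tell(0) @ H0 ⇒ log+=0
H0 returns (0, (0))
H1 returns [1, (0, (0))]
= [1, (0, (0))]

Answer: (0)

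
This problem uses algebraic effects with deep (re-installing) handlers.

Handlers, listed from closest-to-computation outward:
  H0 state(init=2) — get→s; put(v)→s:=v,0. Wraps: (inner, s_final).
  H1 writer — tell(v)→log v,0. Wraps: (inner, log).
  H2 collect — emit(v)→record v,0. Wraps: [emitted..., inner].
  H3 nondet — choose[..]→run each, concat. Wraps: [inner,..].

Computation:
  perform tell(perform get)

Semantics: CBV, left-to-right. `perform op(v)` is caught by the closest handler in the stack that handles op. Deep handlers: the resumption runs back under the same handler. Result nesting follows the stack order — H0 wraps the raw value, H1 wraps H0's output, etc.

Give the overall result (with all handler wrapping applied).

Step-by-step:
get @ H0 ⇒ 2
tell(2) @ H1 ⇒ log+=2
H0 returns (0, 2)
H1 returns ((0, 2), (2))
H2 returns [((0, 2), (2))]
H3 returns [[((0, 2), (2))]]
= [[((0, 2), (2))]]

Answer: [[((0, 2), (2))]]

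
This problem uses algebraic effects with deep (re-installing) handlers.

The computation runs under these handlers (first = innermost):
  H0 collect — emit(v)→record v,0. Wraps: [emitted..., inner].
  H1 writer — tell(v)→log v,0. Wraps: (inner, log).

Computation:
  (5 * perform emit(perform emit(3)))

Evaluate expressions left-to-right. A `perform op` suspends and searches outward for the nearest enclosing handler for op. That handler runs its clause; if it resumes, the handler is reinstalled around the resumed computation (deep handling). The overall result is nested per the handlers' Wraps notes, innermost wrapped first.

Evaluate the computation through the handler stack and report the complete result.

Working:
emit(3) @ H0 ⇒ out+=3
emit(0) @ H0 ⇒ out+=0
H0 returns [3, 0, 0]
H1 returns ([3, 0, 0], ())
= ([3, 0, 0], ())

Answer: ([3, 0, 0], ())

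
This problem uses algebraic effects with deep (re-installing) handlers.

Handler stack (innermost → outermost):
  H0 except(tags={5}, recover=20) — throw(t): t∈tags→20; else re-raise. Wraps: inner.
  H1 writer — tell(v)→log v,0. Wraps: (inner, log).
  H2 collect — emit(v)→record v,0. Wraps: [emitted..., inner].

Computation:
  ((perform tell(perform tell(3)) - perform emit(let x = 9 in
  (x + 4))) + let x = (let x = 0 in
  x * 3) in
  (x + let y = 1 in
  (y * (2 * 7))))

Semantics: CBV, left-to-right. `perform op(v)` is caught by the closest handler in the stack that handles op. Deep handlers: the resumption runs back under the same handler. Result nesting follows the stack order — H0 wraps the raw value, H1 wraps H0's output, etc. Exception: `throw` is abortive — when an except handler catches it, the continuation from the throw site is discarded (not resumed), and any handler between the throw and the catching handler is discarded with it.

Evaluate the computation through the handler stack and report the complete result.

Answer: [13, (14, (3, 0))]

Step-by-step:
tell(3) @ H1 ⇒ log+=3
tell(0) @ H1 ⇒ log+=0
emit(13) @ H2 ⇒ out+=13
H0 returns 14
H1 returns (14, (3, 0))
H2 returns [13, (14, (3, 0))]
= [13, (14, (3, 0))]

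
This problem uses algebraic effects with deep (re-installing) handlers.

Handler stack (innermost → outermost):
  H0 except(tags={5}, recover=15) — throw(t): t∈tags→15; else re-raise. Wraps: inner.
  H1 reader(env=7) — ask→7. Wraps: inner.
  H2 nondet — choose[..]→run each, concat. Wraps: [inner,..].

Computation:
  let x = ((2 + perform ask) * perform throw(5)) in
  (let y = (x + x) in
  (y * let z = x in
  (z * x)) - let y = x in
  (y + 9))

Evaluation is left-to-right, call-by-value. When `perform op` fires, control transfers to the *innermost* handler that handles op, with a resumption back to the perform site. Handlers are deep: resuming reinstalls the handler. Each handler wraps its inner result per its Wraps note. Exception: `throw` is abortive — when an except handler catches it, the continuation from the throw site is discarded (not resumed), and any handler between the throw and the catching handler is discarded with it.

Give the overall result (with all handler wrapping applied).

Answer: [15]

Working:
ask @ H1 ⇒ 7
throw(5) @ H0 caught ⇒ 15
H1 returns 15
H2 returns [15]
= [15]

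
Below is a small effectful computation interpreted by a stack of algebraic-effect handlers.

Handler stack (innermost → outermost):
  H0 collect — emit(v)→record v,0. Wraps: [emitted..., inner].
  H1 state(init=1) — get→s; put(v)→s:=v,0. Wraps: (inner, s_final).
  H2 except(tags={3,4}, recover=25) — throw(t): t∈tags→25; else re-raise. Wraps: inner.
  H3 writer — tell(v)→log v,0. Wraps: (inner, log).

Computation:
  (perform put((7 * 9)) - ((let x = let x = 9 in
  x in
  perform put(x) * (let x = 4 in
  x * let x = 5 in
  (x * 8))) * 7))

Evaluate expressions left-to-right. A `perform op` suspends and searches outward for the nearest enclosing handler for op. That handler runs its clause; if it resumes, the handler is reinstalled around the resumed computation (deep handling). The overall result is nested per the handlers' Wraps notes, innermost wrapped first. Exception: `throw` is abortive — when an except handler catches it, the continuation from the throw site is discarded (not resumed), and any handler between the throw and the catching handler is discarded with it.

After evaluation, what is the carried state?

Answer: 9

Working:
put(63) @ H1 ⇒ s:=63
put(9) @ H1 ⇒ s:=9
H0 returns [0]
H1 returns ([0], 9)
H2 returns ([0], 9)
H3 returns (([0], 9), ())
= (([0], 9), ())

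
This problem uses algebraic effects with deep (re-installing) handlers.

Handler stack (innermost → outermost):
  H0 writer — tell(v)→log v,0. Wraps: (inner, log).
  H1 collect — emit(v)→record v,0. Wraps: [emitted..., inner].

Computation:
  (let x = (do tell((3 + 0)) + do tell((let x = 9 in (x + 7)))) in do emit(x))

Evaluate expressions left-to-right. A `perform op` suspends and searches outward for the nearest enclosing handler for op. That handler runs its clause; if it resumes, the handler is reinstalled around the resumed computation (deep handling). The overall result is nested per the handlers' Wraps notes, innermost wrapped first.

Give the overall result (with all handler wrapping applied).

Answer: [0, (0, (3, 16))]

Working:
tell(3) @ H0 ⇒ log+=3
tell(16) @ H0 ⇒ log+=16
emit(0) @ H1 ⇒ out+=0
H0 returns (0, (3, 16))
H1 returns [0, (0, (3, 16))]
= [0, (0, (3, 16))]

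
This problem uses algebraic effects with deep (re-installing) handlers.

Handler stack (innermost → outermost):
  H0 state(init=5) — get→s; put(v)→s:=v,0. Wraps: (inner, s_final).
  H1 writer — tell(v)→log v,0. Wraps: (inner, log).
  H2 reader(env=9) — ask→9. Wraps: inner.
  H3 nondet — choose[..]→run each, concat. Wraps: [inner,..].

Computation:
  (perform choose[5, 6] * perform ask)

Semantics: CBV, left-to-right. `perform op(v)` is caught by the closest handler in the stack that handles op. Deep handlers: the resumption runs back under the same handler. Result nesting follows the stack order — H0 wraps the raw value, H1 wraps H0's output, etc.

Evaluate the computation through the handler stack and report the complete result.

Answer: [((45, 5), ()), ((54, 5), ())]

Working:
choose[5, 6] @ H3
  branch[0] choose=5:
    ask @ H2 ⇒ 9
    H0 returns (45, 5)
    H1 returns ((45, 5), ())
    H2 returns ((45, 5), ())
    H3 returns [((45, 5), ())]
  branch[1] choose=6:
    ask @ H2 ⇒ 9
    H0 returns (54, 5)
    H1 returns ((54, 5), ())
    H2 returns ((54, 5), ())
    H3 returns [((54, 5), ())]
= [((45, 5), ()), ((54, 5), ())]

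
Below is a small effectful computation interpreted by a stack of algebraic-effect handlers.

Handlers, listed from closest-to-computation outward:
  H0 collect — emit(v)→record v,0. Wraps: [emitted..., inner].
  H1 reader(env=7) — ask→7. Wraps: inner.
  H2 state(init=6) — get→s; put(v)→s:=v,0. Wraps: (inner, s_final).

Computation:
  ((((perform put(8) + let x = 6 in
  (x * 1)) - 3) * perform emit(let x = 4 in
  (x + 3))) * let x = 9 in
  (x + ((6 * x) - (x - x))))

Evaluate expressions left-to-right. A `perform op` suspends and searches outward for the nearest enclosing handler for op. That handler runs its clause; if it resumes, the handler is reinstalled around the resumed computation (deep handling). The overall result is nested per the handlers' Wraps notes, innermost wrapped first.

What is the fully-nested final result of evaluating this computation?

Working:
put(8) @ H2 ⇒ s:=8
emit(7) @ H0 ⇒ out+=7
H0 returns [7, 0]
H1 returns [7, 0]
H2 returns ([7, 0], 8)
= ([7, 0], 8)

Answer: ([7, 0], 8)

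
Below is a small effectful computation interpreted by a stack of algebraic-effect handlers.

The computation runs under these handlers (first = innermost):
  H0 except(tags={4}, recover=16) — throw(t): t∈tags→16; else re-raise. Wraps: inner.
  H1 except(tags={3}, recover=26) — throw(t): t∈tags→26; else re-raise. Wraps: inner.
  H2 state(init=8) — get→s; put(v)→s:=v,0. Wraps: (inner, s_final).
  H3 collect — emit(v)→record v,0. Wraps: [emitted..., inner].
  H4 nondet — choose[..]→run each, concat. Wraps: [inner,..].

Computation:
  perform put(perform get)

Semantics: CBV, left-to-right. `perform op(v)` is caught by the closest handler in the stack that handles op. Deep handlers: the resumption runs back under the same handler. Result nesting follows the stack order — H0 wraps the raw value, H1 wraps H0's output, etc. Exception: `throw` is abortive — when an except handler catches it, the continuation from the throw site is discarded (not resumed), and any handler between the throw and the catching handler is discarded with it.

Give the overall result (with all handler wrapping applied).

Working:
get @ H2 ⇒ 8
put(8) @ H2 ⇒ s:=8
H0 returns 0
H1 returns 0
H2 returns (0, 8)
H3 returns [(0, 8)]
H4 returns [[(0, 8)]]
= [[(0, 8)]]

Answer: [[(0, 8)]]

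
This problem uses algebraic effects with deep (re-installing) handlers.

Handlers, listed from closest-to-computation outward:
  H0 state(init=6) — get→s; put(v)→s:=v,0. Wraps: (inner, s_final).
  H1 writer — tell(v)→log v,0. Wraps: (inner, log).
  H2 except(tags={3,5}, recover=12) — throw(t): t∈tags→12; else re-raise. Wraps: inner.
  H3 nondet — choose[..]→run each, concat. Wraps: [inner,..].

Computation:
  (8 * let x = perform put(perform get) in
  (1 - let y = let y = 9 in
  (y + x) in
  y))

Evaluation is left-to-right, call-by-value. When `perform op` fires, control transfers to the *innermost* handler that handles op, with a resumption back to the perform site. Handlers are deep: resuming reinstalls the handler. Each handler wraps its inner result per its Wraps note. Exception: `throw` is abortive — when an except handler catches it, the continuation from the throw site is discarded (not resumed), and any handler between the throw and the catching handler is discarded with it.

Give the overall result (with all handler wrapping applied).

Answer: [((-64, 6), ())]

Step-by-step:
get @ H0 ⇒ 6
put(6) @ H0 ⇒ s:=6
H0 returns (-64, 6)
H1 returns ((-64, 6), ())
H2 returns ((-64, 6), ())
H3 returns [((-64, 6), ())]
= [((-64, 6), ())]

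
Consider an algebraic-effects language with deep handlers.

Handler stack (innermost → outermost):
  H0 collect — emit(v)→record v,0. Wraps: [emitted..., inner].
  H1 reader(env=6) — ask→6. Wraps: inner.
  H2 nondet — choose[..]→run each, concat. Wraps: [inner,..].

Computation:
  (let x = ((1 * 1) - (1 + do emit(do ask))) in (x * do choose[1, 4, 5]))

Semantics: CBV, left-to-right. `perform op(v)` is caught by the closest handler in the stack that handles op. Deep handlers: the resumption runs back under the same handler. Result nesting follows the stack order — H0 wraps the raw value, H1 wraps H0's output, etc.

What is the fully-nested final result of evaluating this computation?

Evaluation trace:
ask @ H1 ⇒ 6
emit(6) @ H0 ⇒ out+=6
choose[1, 4, 5] @ H2
  branch[0] choose=1:
    H0 returns [6, 0]
    H1 returns [6, 0]
    H2 returns [[6, 0]]
  branch[1] choose=4:
    H0 returns [6, 0]
    H1 returns [6, 0]
    H2 returns [[6, 0]]
  branch[2] choose=5:
    H0 returns [6, 0]
    H1 returns [6, 0]
    H2 returns [[6, 0]]
= [[6, 0], [6, 0], [6, 0]]

Answer: [[6, 0], [6, 0], [6, 0]]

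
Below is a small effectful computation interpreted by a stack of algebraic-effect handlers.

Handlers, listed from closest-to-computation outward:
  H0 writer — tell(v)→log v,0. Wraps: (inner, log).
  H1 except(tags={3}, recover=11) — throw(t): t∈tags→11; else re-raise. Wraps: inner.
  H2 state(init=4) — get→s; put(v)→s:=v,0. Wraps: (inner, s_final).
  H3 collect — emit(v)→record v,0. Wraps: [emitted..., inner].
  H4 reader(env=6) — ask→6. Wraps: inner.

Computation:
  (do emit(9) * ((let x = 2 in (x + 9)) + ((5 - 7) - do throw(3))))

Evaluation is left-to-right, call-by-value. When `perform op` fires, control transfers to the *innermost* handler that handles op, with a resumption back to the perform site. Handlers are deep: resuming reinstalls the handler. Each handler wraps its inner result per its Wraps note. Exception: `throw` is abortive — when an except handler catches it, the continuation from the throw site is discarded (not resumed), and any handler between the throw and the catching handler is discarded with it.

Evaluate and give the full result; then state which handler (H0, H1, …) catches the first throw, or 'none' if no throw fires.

Working:
emit(9) @ H3 ⇒ out+=9
throw(3) @ H1 caught ⇒ 11
H2 returns (11, 4)
H3 returns [9, (11, 4)]
H4 returns [9, (11, 4)]
= [9, (11, 4)]

Answer: [9, (11, 4)] ; first throw caught by: H1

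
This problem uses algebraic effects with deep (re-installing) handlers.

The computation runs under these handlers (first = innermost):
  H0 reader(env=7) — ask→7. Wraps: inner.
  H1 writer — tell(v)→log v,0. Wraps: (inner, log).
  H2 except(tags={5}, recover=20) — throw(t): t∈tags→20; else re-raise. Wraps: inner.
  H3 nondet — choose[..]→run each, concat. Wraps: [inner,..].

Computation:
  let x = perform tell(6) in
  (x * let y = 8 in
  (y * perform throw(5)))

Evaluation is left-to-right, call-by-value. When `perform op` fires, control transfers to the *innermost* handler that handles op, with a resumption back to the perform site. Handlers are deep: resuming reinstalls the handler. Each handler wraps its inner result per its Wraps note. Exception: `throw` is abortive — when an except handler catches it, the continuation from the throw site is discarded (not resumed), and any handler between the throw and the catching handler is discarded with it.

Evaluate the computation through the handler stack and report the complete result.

Evaluation trace:
tell(6) @ H1 ⇒ log+=6
throw(5) @ H2 caught ⇒ 20
H3 returns [20]
= [20]

Answer: [20]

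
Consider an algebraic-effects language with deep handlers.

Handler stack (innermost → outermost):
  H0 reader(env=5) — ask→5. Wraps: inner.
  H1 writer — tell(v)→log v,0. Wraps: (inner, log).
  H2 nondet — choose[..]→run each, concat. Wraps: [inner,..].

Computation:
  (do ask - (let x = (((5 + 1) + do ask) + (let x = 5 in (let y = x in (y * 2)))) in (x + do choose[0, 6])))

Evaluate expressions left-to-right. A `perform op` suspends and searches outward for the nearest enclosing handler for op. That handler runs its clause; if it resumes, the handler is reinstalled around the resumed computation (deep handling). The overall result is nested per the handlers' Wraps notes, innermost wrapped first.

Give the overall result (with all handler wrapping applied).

Answer: [(-16, ()), (-22, ())]

Evaluation trace:
ask @ H0 ⇒ 5
ask @ H0 ⇒ 5
choose[0, 6] @ H2
  branch[0] choose=0:
    H0 returns -16
    H1 returns (-16, ())
    H2 returns [(-16, ())]
  branch[1] choose=6:
    H0 returns -22
    H1 returns (-22, ())
    H2 returns [(-22, ())]
= [(-16, ()), (-22, ())]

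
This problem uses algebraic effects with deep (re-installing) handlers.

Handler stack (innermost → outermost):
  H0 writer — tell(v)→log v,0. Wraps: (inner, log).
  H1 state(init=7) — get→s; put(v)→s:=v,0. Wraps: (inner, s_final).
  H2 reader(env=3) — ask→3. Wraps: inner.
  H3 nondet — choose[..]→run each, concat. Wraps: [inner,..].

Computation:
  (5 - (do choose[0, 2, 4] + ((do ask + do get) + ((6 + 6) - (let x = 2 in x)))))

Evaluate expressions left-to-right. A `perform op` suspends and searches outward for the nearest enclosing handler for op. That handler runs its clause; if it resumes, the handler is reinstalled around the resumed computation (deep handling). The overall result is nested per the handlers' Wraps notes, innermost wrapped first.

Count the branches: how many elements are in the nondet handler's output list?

Answer: 3

Evaluation trace:
choose[0, 2, 4] @ H3
  branch[0] choose=0:
    ask @ H2 ⇒ 3
    get @ H1 ⇒ 7
    H0 returns (-15, ())
    H1 returns ((-15, ()), 7)
    H2 returns ((-15, ()), 7)
    H3 returns [((-15, ()), 7)]
  branch[1] choose=2:
    ask @ H2 ⇒ 3
    get @ H1 ⇒ 7
    H0 returns (-17, ())
    H1 returns ((-17, ()), 7)
    H2 returns ((-17, ()), 7)
    H3 returns [((-17, ()), 7)]
  branch[2] choose=4:
    ask @ H2 ⇒ 3
    get @ H1 ⇒ 7
    H0 returns (-19, ())
    H1 returns ((-19, ()), 7)
    H2 returns ((-19, ()), 7)
    H3 returns [((-19, ()), 7)]
= [((-15, ()), 7), ((-17, ()), 7), ((-19, ()), 7)]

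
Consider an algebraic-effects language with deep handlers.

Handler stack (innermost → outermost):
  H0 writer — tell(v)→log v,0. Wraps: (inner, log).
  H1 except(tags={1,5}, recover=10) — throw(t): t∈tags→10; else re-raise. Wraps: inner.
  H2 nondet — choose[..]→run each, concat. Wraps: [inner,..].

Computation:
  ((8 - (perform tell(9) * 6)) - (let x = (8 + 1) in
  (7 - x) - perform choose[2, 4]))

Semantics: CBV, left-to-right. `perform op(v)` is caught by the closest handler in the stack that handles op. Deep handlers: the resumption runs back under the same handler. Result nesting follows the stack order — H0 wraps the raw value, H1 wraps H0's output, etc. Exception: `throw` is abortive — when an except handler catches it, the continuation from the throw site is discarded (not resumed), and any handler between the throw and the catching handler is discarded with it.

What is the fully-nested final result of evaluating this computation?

Answer: [(12, (9)), (14, (9))]

Working:
tell(9) @ H0 ⇒ log+=9
choose[2, 4] @ H2
  branch[0] choose=2:
    H0 returns (12, (9))
    H1 returns (12, (9))
    H2 returns [(12, (9))]
  branch[1] choose=4:
    H0 returns (14, (9))
    H1 returns (14, (9))
    H2 returns [(14, (9))]
= [(12, (9)), (14, (9))]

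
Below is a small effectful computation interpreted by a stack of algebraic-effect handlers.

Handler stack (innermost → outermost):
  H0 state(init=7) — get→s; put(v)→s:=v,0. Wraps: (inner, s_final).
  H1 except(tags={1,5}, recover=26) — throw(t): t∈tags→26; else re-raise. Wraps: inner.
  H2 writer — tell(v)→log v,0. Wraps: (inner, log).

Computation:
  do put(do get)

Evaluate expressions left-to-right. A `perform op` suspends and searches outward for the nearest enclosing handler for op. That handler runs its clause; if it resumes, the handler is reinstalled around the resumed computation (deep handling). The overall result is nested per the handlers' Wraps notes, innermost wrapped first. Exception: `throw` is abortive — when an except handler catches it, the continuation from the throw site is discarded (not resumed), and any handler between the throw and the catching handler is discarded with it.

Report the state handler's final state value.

Answer: 7

Evaluation trace:
get @ H0 ⇒ 7
put(7) @ H0 ⇒ s:=7
H0 returns (0, 7)
H1 returns (0, 7)
H2 returns ((0, 7), ())
= ((0, 7), ())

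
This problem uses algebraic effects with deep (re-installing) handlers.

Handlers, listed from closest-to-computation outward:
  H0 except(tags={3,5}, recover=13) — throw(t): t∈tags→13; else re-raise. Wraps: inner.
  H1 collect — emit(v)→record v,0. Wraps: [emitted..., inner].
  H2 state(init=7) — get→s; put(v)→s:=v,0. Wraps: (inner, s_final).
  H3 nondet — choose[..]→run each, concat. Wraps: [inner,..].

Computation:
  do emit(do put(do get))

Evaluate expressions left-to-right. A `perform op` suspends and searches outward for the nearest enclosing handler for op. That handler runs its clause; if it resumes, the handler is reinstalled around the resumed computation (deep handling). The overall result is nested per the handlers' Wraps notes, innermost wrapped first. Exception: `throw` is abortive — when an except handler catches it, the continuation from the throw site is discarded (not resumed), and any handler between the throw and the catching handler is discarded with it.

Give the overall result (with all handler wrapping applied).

Answer: [([0, 0], 7)]

Working:
get @ H2 ⇒ 7
put(7) @ H2 ⇒ s:=7
emit(0) @ H1 ⇒ out+=0
H0 returns 0
H1 returns [0, 0]
H2 returns ([0, 0], 7)
H3 returns [([0, 0], 7)]
= [([0, 0], 7)]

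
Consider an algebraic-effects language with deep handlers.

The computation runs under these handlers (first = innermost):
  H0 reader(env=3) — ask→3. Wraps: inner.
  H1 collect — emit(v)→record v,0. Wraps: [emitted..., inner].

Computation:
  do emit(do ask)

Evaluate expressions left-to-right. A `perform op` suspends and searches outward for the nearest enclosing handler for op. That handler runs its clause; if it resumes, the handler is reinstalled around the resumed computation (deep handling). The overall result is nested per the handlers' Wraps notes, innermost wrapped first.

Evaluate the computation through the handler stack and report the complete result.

Answer: [3, 0]

Step-by-step:
ask @ H0 ⇒ 3
emit(3) @ H1 ⇒ out+=3
H0 returns 0
H1 returns [3, 0]
= [3, 0]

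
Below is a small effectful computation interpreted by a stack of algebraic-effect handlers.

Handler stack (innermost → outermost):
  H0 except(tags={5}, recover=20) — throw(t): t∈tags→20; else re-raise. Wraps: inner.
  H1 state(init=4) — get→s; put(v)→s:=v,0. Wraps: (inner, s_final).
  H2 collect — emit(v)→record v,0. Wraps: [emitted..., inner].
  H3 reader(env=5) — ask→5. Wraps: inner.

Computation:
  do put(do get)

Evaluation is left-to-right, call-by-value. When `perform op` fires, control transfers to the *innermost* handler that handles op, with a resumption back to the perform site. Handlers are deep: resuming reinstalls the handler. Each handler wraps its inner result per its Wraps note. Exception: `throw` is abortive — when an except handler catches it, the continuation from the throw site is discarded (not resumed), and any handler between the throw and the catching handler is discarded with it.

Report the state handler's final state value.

Answer: 4

Evaluation trace:
get @ H1 ⇒ 4
put(4) @ H1 ⇒ s:=4
H0 returns 0
H1 returns (0, 4)
H2 returns [(0, 4)]
H3 returns [(0, 4)]
= [(0, 4)]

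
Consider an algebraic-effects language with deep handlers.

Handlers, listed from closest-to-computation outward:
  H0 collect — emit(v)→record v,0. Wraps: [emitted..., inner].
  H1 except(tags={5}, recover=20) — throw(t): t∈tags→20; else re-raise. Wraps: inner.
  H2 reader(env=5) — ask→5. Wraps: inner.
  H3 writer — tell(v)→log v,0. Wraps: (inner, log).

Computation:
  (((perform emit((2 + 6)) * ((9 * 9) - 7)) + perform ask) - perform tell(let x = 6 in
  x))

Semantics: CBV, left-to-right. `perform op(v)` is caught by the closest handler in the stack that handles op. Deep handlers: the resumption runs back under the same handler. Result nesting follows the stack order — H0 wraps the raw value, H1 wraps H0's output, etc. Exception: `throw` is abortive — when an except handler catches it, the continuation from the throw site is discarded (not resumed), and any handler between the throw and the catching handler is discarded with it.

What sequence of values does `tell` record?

Answer: (6)

Evaluation trace:
emit(8) @ H0 ⇒ out+=8
ask @ H2 ⇒ 5
tell(6) @ H3 ⇒ log+=6
H0 returns [8, 5]
H1 returns [8, 5]
H2 returns [8, 5]
H3 returns ([8, 5], (6))
= ([8, 5], (6))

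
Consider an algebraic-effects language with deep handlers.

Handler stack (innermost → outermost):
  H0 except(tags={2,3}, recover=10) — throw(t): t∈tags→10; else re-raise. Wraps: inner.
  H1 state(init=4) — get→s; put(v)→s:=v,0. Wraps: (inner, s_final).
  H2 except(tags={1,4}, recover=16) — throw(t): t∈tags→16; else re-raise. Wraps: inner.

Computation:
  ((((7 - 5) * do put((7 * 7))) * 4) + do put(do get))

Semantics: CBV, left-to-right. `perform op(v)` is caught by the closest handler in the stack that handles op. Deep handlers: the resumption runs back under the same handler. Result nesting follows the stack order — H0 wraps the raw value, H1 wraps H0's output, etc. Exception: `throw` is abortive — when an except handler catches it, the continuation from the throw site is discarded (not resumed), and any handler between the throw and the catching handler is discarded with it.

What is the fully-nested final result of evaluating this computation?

Answer: (0, 49)

Step-by-step:
put(49) @ H1 ⇒ s:=49
get @ H1 ⇒ 49
put(49) @ H1 ⇒ s:=49
H0 returns 0
H1 returns (0, 49)
H2 returns (0, 49)
= (0, 49)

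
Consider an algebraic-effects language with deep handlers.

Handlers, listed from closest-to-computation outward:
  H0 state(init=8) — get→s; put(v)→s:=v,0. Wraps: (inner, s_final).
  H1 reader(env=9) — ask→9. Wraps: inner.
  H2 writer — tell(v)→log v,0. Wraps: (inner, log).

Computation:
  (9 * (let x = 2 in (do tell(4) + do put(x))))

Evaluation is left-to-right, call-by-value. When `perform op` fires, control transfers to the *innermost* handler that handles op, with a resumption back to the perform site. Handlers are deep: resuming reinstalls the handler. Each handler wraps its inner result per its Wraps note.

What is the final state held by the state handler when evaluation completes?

Answer: 2

Evaluation trace:
tell(4) @ H2 ⇒ log+=4
put(2) @ H0 ⇒ s:=2
H0 returns (0, 2)
H1 returns (0, 2)
H2 returns ((0, 2), (4))
= ((0, 2), (4))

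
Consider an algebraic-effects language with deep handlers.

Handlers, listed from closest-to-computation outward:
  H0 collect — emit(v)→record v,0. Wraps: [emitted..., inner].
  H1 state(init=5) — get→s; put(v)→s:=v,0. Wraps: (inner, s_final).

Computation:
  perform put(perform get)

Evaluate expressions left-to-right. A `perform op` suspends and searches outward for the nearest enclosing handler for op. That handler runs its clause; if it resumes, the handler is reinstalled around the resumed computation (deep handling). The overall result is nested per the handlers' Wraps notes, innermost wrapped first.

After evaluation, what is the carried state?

Evaluation trace:
get @ H1 ⇒ 5
put(5) @ H1 ⇒ s:=5
H0 returns [0]
H1 returns ([0], 5)
= ([0], 5)

Answer: 5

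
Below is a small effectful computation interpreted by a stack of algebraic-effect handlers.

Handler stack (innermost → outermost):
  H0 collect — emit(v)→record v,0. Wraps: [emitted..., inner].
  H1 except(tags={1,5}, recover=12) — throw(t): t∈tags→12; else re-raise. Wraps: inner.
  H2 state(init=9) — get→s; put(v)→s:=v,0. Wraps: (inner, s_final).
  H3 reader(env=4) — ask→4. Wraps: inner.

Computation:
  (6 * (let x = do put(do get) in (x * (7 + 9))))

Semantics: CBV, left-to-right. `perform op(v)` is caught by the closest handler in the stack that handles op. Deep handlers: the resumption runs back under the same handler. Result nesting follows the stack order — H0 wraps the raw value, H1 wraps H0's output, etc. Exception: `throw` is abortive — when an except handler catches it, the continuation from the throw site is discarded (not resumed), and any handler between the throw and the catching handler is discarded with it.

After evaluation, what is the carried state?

Step-by-step:
get @ H2 ⇒ 9
put(9) @ H2 ⇒ s:=9
H0 returns [0]
H1 returns [0]
H2 returns ([0], 9)
H3 returns ([0], 9)
= ([0], 9)

Answer: 9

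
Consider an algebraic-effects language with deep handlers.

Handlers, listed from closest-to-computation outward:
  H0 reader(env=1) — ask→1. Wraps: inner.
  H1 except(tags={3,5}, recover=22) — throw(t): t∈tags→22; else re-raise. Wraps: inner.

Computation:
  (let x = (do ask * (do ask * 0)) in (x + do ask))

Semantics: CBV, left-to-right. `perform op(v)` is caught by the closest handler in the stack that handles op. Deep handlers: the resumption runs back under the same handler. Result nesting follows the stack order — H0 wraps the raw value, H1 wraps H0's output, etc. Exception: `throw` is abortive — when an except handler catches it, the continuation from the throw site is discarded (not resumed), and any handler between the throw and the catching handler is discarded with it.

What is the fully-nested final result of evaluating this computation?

Answer: 1

Working:
ask @ H0 ⇒ 1
ask @ H0 ⇒ 1
ask @ H0 ⇒ 1
H0 returns 1
H1 returns 1
= 1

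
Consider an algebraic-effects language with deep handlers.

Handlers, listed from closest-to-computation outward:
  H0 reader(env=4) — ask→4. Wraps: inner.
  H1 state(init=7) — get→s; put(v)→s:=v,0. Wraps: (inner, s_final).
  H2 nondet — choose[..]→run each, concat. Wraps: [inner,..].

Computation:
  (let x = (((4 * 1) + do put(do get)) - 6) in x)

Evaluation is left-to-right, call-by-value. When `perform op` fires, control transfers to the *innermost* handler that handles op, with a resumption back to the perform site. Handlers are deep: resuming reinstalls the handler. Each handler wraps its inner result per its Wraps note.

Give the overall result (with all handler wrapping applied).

Answer: [(-2, 7)]

Working:
get @ H1 ⇒ 7
put(7) @ H1 ⇒ s:=7
H0 returns -2
H1 returns (-2, 7)
H2 returns [(-2, 7)]
= [(-2, 7)]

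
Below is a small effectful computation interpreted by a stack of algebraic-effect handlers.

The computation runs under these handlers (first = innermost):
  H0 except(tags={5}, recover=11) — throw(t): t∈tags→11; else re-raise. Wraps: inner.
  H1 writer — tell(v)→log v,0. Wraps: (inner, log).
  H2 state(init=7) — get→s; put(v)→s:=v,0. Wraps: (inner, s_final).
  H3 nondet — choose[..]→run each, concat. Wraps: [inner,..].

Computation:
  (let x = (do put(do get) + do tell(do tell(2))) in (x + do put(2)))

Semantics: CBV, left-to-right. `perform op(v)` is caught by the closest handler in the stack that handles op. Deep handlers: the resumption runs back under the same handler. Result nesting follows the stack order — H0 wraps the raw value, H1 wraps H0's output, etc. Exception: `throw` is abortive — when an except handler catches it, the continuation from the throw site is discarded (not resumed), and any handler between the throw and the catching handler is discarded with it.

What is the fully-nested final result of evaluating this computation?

Working:
get @ H2 ⇒ 7
put(7) @ H2 ⇒ s:=7
tell(2) @ H1 ⇒ log+=2
tell(0) @ H1 ⇒ log+=0
put(2) @ H2 ⇒ s:=2
H0 returns 0
H1 returns (0, (2, 0))
H2 returns ((0, (2, 0)), 2)
H3 returns [((0, (2, 0)), 2)]
= [((0, (2, 0)), 2)]

Answer: [((0, (2, 0)), 2)]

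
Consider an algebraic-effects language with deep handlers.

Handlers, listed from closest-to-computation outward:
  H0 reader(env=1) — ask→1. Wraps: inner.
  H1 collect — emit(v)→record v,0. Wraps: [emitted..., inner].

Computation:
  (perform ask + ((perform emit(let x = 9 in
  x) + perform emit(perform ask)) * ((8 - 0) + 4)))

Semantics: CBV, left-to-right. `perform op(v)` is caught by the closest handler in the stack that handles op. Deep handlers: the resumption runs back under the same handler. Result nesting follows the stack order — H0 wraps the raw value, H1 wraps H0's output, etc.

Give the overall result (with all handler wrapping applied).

Answer: [9, 1, 1]

Working:
ask @ H0 ⇒ 1
emit(9) @ H1 ⇒ out+=9
ask @ H0 ⇒ 1
emit(1) @ H1 ⇒ out+=1
H0 returns 1
H1 returns [9, 1, 1]
= [9, 1, 1]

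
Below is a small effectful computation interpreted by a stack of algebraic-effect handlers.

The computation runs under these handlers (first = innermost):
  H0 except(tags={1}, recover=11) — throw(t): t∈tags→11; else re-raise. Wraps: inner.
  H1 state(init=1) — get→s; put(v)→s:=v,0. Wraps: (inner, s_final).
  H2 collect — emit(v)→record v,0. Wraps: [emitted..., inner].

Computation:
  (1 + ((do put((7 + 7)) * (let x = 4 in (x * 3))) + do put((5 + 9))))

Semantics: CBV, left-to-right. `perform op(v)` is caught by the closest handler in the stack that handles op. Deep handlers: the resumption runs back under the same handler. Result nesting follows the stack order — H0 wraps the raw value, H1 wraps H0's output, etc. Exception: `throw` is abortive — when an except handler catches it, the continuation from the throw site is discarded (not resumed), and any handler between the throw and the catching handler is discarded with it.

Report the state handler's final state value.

Answer: 14

Step-by-step:
put(14) @ H1 ⇒ s:=14
put(14) @ H1 ⇒ s:=14
H0 returns 1
H1 returns (1, 14)
H2 returns [(1, 14)]
= [(1, 14)]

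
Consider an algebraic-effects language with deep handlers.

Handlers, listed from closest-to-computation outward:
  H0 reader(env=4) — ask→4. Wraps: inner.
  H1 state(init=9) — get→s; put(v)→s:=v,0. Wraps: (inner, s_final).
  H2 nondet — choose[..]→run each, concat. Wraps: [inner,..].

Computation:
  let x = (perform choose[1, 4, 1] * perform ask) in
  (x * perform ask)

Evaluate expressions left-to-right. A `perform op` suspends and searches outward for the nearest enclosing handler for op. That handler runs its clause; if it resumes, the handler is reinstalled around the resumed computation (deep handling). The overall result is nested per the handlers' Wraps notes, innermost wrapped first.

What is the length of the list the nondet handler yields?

Answer: 3

Evaluation trace:
choose[1, 4, 1] @ H2
  branch[0] choose=1:
    ask @ H0 ⇒ 4
    ask @ H0 ⇒ 4
    H0 returns 16
    H1 returns (16, 9)
    H2 returns [(16, 9)]
  branch[1] choose=4:
    ask @ H0 ⇒ 4
    ask @ H0 ⇒ 4
    H0 returns 64
    H1 returns (64, 9)
    H2 returns [(64, 9)]
  branch[2] choose=1:
    ask @ H0 ⇒ 4
    ask @ H0 ⇒ 4
    H0 returns 16
    H1 returns (16, 9)
    H2 returns [(16, 9)]
= [(16, 9), (64, 9), (16, 9)]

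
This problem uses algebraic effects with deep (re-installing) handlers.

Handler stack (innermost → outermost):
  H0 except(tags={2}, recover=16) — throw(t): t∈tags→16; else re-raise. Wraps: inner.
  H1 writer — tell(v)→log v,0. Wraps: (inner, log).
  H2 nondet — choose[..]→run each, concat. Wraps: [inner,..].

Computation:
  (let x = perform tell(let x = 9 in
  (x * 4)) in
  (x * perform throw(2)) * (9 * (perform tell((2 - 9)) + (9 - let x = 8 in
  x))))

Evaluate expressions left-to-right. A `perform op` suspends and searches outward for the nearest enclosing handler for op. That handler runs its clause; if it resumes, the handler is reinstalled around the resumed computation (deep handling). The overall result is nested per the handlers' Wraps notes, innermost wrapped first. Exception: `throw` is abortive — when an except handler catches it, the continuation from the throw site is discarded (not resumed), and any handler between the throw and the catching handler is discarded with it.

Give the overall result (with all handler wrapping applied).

Working:
tell(36) @ H1 ⇒ log+=36
throw(2) @ H0 caught ⇒ 16
H1 returns (16, (36))
H2 returns [(16, (36))]
= [(16, (36))]

Answer: [(16, (36))]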